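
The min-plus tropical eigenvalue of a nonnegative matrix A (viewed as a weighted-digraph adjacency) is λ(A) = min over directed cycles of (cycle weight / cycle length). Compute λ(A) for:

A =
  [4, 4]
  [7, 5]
λ(A) = 4

Enumerate directed cycles and compute their means (weight / length). Sample:
  cycle 0 → 0: weight = 4, length = 1, mean = 4/1 ≈ 4.000
  cycle 1 → 1: weight = 5, length = 1, mean = 5/1 ≈ 5.000
  cycle 0 → 1 → 0: weight = 11, length = 2, mean = 11/2 ≈ 5.500
  cycle 1 → 0 → 1: weight = 11, length = 2, mean = 11/2 ≈ 5.500
Minimum mean = 4.000, attained e.g. along the cycle 0 → 0 with weight 4 and length 1. So λ(A) = 4/1 = 4.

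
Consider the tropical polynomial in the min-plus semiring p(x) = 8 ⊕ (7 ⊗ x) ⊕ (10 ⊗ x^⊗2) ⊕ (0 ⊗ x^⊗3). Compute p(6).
p(6) = 8

A tropical monomial a ⊗ x^⊗i evaluates to a + i · x. Evaluating each term at x = 6:
  Term 0 contributes 8 + 0 · 6 = 8
  Term 1 contributes 7 + 1 · 6 = 13
  Term 2 contributes 10 + 2 · 6 = 22
  Term 3 contributes 0 + 3 · 6 = 18
p(6) = ⊕ of these = min[8, 13, 22, 18] = 8.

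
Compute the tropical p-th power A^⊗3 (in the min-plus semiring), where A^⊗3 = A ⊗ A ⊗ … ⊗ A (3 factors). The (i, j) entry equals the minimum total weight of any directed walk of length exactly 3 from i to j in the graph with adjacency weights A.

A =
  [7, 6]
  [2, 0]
A^⊗3 =
  [8, 6]
  [2, 0]

Each entry (A^⊗3)_ij equals the minimum over all length-3 walks i = v_0 → v_1 → … → v_3 = j of Σ_t A[v_t][v_{t+1}]. For example, for (i, j) = (0, 1) we minimise over 4 possible intermediate vertex sequences; the minimum is 6, attained along the walk 0 → 1 → 1 → 1.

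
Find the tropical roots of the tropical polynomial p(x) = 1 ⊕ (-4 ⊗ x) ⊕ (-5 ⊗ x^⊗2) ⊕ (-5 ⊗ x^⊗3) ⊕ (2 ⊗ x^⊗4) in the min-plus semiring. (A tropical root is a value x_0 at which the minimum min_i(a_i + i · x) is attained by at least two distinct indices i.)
Roots: {-7, 0, 1, 5}

Each tropical root is a break point of the lower envelope of the lines y = a_i + i · x (there are 5 lines, with slopes 0, 1, ..., 4). Only the lines that attain the minimum somewhere contribute to roots; other lines are dominated. Here the surviving (envelope) indices are i = 4, i = 3, i = 2, i = 1, i = 0.
Intersections between consecutive envelope lines give the roots: for adjacent envelope indices i < j the intersection is x = (a_i − a_j) / (j − i). Reading off the sorted break points: {-7, 0, 1, 5}.
Verification: at each break x_0, at least two indices attain the minimum of min_i(a_i + i · x_0).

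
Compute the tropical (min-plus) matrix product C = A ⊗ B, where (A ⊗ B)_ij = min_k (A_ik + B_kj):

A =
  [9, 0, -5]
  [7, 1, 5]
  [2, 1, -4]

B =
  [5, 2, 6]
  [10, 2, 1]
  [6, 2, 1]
A ⊗ B =
  [1, -3, -4]
  [11, 3, 2]
  [2, -2, -3]

Apply the min-plus product entry-by-entry:
  C[0][0] = min over k of (A[0][0] + B[0][0] = 9 + 5 = 14, A[0][1] + B[1][0] = 0 + 10 = 10, A[0][2] + B[2][0] = -5 + 6 = 1) = 1 (attained at k = 2)
  C[0][1] = min over k of (A[0][0] + B[0][1] = 9 + 2 = 11, A[0][1] + B[1][1] = 0 + 2 = 2, A[0][2] + B[2][1] = -5 + 2 = -3) = -3 (attained at k = 2)
  C[0][2] = min over k of (A[0][0] + B[0][2] = 9 + 6 = 15, A[0][1] + B[1][2] = 0 + 1 = 1, A[0][2] + B[2][2] = -5 + 1 = -4) = -4 (attained at k = 2)
  C[1][0] = min over k of (A[1][0] + B[0][0] = 7 + 5 = 12, A[1][1] + B[1][0] = 1 + 10 = 11, A[1][2] + B[2][0] = 5 + 6 = 11) = 11 (attained at k = 1)
  C[1][1] = min over k of (A[1][0] + B[0][1] = 7 + 2 = 9, A[1][1] + B[1][1] = 1 + 2 = 3, A[1][2] + B[2][1] = 5 + 2 = 7) = 3 (attained at k = 1)
  C[1][2] = min over k of (A[1][0] + B[0][2] = 7 + 6 = 13, A[1][1] + B[1][2] = 1 + 1 = 2, A[1][2] + B[2][2] = 5 + 1 = 6) = 2 (attained at k = 1)
  C[2][0] = min over k of (A[2][0] + B[0][0] = 2 + 5 = 7, A[2][1] + B[1][0] = 1 + 10 = 11, A[2][2] + B[2][0] = -4 + 6 = 2) = 2 (attained at k = 2)
  C[2][1] = min over k of (A[2][0] + B[0][1] = 2 + 2 = 4, A[2][1] + B[1][1] = 1 + 2 = 3, A[2][2] + B[2][1] = -4 + 2 = -2) = -2 (attained at k = 2)
  C[2][2] = min over k of (A[2][0] + B[0][2] = 2 + 6 = 8, A[2][1] + B[1][2] = 1 + 1 = 2, A[2][2] + B[2][2] = -4 + 1 = -3) = -3 (attained at k = 2)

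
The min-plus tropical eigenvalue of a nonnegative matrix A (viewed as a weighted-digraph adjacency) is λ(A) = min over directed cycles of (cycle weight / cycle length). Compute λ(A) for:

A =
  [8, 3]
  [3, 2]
λ(A) = 2

Enumerate directed cycles and compute their means (weight / length). Sample:
  cycle 0 → 0: weight = 8, length = 1, mean = 8/1 ≈ 8.000
  cycle 1 → 1: weight = 2, length = 1, mean = 2/1 ≈ 2.000
  cycle 0 → 1 → 0: weight = 6, length = 2, mean = 6/2 ≈ 3.000
  cycle 1 → 0 → 1: weight = 6, length = 2, mean = 6/2 ≈ 3.000
Minimum mean = 2.000, attained e.g. along the cycle 1 → 1 with weight 2 and length 1. So λ(A) = 2/1 = 2.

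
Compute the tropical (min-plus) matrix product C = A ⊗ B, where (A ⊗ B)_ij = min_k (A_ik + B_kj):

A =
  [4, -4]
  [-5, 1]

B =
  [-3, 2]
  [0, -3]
A ⊗ B =
  [-4, -7]
  [-8, -3]

Apply the min-plus product entry-by-entry:
  C[0][0] = min over k of (A[0][0] + B[0][0] = 4 + -3 = 1, A[0][1] + B[1][0] = -4 + 0 = -4) = -4 (attained at k = 1)
  C[0][1] = min over k of (A[0][0] + B[0][1] = 4 + 2 = 6, A[0][1] + B[1][1] = -4 + -3 = -7) = -7 (attained at k = 1)
  C[1][0] = min over k of (A[1][0] + B[0][0] = -5 + -3 = -8, A[1][1] + B[1][0] = 1 + 0 = 1) = -8 (attained at k = 0)
  C[1][1] = min over k of (A[1][0] + B[0][1] = -5 + 2 = -3, A[1][1] + B[1][1] = 1 + -3 = -2) = -3 (attained at k = 0)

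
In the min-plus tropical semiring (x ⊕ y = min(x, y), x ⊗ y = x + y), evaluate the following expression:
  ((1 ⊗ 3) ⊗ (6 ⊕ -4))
((1 ⊗ 3) ⊗ (6 ⊕ -4)) = 0

Expand innermost to outermost. Recall ⊕ takes the minimum of its arguments and ⊗ takes their sum. Working out the expression ((1 ⊗ 3) ⊗ (6 ⊕ -4)) gives 0.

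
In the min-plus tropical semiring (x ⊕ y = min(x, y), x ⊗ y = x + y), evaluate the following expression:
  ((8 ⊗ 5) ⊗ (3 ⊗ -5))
((8 ⊗ 5) ⊗ (3 ⊗ -5)) = 11

Expand innermost to outermost. Recall ⊕ takes the minimum of its arguments and ⊗ takes their sum. Working out the expression ((8 ⊗ 5) ⊗ (3 ⊗ -5)) gives 11.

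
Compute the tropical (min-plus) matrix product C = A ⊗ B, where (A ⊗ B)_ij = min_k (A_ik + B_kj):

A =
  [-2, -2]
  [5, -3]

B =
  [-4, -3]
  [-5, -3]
A ⊗ B =
  [-7, -5]
  [-8, -6]

Apply the min-plus product entry-by-entry:
  C[0][0] = min over k of (A[0][0] + B[0][0] = -2 + -4 = -6, A[0][1] + B[1][0] = -2 + -5 = -7) = -7 (attained at k = 1)
  C[0][1] = min over k of (A[0][0] + B[0][1] = -2 + -3 = -5, A[0][1] + B[1][1] = -2 + -3 = -5) = -5 (attained at k = 0)
  C[1][0] = min over k of (A[1][0] + B[0][0] = 5 + -4 = 1, A[1][1] + B[1][0] = -3 + -5 = -8) = -8 (attained at k = 1)
  C[1][1] = min over k of (A[1][0] + B[0][1] = 5 + -3 = 2, A[1][1] + B[1][1] = -3 + -3 = -6) = -6 (attained at k = 1)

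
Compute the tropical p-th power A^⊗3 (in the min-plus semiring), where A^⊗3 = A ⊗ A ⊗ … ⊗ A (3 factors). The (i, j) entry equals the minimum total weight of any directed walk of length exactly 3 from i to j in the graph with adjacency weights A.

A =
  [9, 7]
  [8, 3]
A^⊗3 =
  [18, 13]
  [14, 9]

Each entry (A^⊗3)_ij equals the minimum over all length-3 walks i = v_0 → v_1 → … → v_3 = j of Σ_t A[v_t][v_{t+1}]. For example, for (i, j) = (0, 1) we minimise over 4 possible intermediate vertex sequences; the minimum is 13, attained along the walk 0 → 1 → 1 → 1.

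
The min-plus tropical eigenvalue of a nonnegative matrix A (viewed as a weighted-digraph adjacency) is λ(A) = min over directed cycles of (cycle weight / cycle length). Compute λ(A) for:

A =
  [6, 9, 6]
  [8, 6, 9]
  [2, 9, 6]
λ(A) = 4

Enumerate directed cycles and compute their means (weight / length). Sample:
  cycle 0 → 0: weight = 6, length = 1, mean = 6/1 ≈ 6.000
  cycle 1 → 1: weight = 6, length = 1, mean = 6/1 ≈ 6.000
  cycle 2 → 2: weight = 6, length = 1, mean = 6/1 ≈ 6.000
  cycle 0 → 1 → 0: weight = 17, length = 2, mean = 17/2 ≈ 8.500
  cycle 0 → 2 → 0: weight = 8, length = 2, mean = 8/2 ≈ 4.000
  cycle 1 → 0 → 1: weight = 17, length = 2, mean = 17/2 ≈ 8.500
Minimum mean = 4.000, attained e.g. along the cycle 0 → 2 → 0 with weight 8 and length 2. So λ(A) = 8/2 = 4.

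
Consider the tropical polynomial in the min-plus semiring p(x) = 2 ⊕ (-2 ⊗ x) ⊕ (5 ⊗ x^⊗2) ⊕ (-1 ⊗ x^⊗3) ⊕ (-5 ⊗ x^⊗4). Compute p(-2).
p(-2) = -13

A tropical monomial a ⊗ x^⊗i evaluates to a + i · x. Evaluating each term at x = -2:
  Term 0 contributes 2 + 0 · -2 = 2
  Term 1 contributes -2 + 1 · -2 = -4
  Term 2 contributes 5 + 2 · -2 = 1
  Term 3 contributes -1 + 3 · -2 = -7
  Term 4 contributes -5 + 4 · -2 = -13
p(-2) = ⊕ of these = min[2, -4, 1, -7, -13] = -13.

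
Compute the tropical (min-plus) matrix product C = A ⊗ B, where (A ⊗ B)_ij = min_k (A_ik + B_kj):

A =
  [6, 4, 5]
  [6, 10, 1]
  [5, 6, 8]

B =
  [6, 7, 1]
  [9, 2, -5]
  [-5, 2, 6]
A ⊗ B =
  [0, 6, -1]
  [-4, 3, 5]
  [3, 8, 1]

Apply the min-plus product entry-by-entry:
  C[0][0] = min over k of (A[0][0] + B[0][0] = 6 + 6 = 12, A[0][1] + B[1][0] = 4 + 9 = 13, A[0][2] + B[2][0] = 5 + -5 = 0) = 0 (attained at k = 2)
  C[0][1] = min over k of (A[0][0] + B[0][1] = 6 + 7 = 13, A[0][1] + B[1][1] = 4 + 2 = 6, A[0][2] + B[2][1] = 5 + 2 = 7) = 6 (attained at k = 1)
  C[0][2] = min over k of (A[0][0] + B[0][2] = 6 + 1 = 7, A[0][1] + B[1][2] = 4 + -5 = -1, A[0][2] + B[2][2] = 5 + 6 = 11) = -1 (attained at k = 1)
  C[1][0] = min over k of (A[1][0] + B[0][0] = 6 + 6 = 12, A[1][1] + B[1][0] = 10 + 9 = 19, A[1][2] + B[2][0] = 1 + -5 = -4) = -4 (attained at k = 2)
  C[1][1] = min over k of (A[1][0] + B[0][1] = 6 + 7 = 13, A[1][1] + B[1][1] = 10 + 2 = 12, A[1][2] + B[2][1] = 1 + 2 = 3) = 3 (attained at k = 2)
  C[1][2] = min over k of (A[1][0] + B[0][2] = 6 + 1 = 7, A[1][1] + B[1][2] = 10 + -5 = 5, A[1][2] + B[2][2] = 1 + 6 = 7) = 5 (attained at k = 1)
  C[2][0] = min over k of (A[2][0] + B[0][0] = 5 + 6 = 11, A[2][1] + B[1][0] = 6 + 9 = 15, A[2][2] + B[2][0] = 8 + -5 = 3) = 3 (attained at k = 2)
  C[2][1] = min over k of (A[2][0] + B[0][1] = 5 + 7 = 12, A[2][1] + B[1][1] = 6 + 2 = 8, A[2][2] + B[2][1] = 8 + 2 = 10) = 8 (attained at k = 1)
  C[2][2] = min over k of (A[2][0] + B[0][2] = 5 + 1 = 6, A[2][1] + B[1][2] = 6 + -5 = 1, A[2][2] + B[2][2] = 8 + 6 = 14) = 1 (attained at k = 1)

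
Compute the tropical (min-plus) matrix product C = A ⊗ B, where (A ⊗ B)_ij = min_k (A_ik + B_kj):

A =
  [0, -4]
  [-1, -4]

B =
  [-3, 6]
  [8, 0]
A ⊗ B =
  [-3, -4]
  [-4, -4]

Apply the min-plus product entry-by-entry:
  C[0][0] = min over k of (A[0][0] + B[0][0] = 0 + -3 = -3, A[0][1] + B[1][0] = -4 + 8 = 4) = -3 (attained at k = 0)
  C[0][1] = min over k of (A[0][0] + B[0][1] = 0 + 6 = 6, A[0][1] + B[1][1] = -4 + 0 = -4) = -4 (attained at k = 1)
  C[1][0] = min over k of (A[1][0] + B[0][0] = -1 + -3 = -4, A[1][1] + B[1][0] = -4 + 8 = 4) = -4 (attained at k = 0)
  C[1][1] = min over k of (A[1][0] + B[0][1] = -1 + 6 = 5, A[1][1] + B[1][1] = -4 + 0 = -4) = -4 (attained at k = 1)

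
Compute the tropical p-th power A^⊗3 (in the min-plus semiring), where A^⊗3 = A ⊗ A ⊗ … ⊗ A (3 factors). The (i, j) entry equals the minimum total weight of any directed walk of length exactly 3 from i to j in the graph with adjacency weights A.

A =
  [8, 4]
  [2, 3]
A^⊗3 =
  [9, 10]
  [8, 9]

Each entry (A^⊗3)_ij equals the minimum over all length-3 walks i = v_0 → v_1 → … → v_3 = j of Σ_t A[v_t][v_{t+1}]. For example, for (i, j) = (0, 1) we minimise over 4 possible intermediate vertex sequences; the minimum is 10, attained along the walk 0 → 1 → 0 → 1.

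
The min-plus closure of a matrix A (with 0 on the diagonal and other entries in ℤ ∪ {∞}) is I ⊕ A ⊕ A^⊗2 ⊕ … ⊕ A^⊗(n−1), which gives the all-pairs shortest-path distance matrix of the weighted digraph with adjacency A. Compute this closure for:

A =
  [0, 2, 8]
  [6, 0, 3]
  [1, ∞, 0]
Closure =
  [0, 2, 5]
  [4, 0, 3]
  [1, 3, 0]

This is the Floyd-Warshall all-pairs shortest-path computation. For each intermediate vertex k = 0, 1, …, 2, update dist[i][j] ← min(dist[i][j], dist[i][k] + dist[k][j]). The final matrix gives, for each (i, j), the minimum total weight of any directed path from i to j (possibly empty when i = j).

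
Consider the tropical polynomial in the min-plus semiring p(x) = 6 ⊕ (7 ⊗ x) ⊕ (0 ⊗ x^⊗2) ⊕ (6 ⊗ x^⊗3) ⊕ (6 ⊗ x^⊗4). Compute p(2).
p(2) = 4

A tropical monomial a ⊗ x^⊗i evaluates to a + i · x. Evaluating each term at x = 2:
  Term 0 contributes 6 + 0 · 2 = 6
  Term 1 contributes 7 + 1 · 2 = 9
  Term 2 contributes 0 + 2 · 2 = 4
  Term 3 contributes 6 + 3 · 2 = 12
  Term 4 contributes 6 + 4 · 2 = 14
p(2) = ⊕ of these = min[6, 9, 4, 12, 14] = 4.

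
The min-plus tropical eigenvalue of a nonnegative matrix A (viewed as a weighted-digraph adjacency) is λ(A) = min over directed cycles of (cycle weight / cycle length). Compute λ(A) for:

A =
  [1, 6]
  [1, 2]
λ(A) = 1

Enumerate directed cycles and compute their means (weight / length). Sample:
  cycle 0 → 0: weight = 1, length = 1, mean = 1/1 ≈ 1.000
  cycle 1 → 1: weight = 2, length = 1, mean = 2/1 ≈ 2.000
  cycle 0 → 1 → 0: weight = 7, length = 2, mean = 7/2 ≈ 3.500
  cycle 1 → 0 → 1: weight = 7, length = 2, mean = 7/2 ≈ 3.500
Minimum mean = 1.000, attained e.g. along the cycle 0 → 0 with weight 1 and length 1. So λ(A) = 1/1 = 1.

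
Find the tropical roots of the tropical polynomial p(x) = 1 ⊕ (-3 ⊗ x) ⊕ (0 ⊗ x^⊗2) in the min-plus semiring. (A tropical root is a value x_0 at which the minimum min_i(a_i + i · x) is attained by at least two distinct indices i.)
Roots: {-3, 4}

Each tropical root is a break point of the lower envelope of the lines y = a_i + i · x (there are 3 lines, with slopes 0, 1, ..., 2). Only the lines that attain the minimum somewhere contribute to roots; other lines are dominated. Here the surviving (envelope) indices are i = 2, i = 1, i = 0.
Intersections between consecutive envelope lines give the roots: for adjacent envelope indices i < j the intersection is x = (a_i − a_j) / (j − i). Reading off the sorted break points: {-3, 4}.
Verification: at each break x_0, at least two indices attain the minimum of min_i(a_i + i · x_0).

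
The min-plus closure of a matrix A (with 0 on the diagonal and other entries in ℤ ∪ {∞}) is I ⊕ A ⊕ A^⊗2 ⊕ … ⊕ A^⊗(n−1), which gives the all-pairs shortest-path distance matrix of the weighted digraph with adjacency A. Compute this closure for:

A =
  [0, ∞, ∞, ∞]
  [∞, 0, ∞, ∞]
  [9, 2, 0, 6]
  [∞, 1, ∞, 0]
Closure =
  [0, ∞, ∞, ∞]
  [∞, 0, ∞, ∞]
  [9, 2, 0, 6]
  [∞, 1, ∞, 0]

This is the Floyd-Warshall all-pairs shortest-path computation. For each intermediate vertex k = 0, 1, …, 3, update dist[i][j] ← min(dist[i][j], dist[i][k] + dist[k][j]). The final matrix gives, for each (i, j), the minimum total weight of any directed path from i to j (possibly empty when i = j).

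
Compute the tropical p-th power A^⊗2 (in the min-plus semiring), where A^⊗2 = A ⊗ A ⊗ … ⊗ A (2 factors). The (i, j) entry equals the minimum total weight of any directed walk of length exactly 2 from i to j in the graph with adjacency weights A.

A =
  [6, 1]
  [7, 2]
A^⊗2 =
  [8, 3]
  [9, 4]

Each entry (A^⊗2)_ij equals the minimum over all length-2 walks i = v_0 → v_1 → … → v_2 = j of Σ_t A[v_t][v_{t+1}]. For example, for (i, j) = (0, 1) we minimise over 2 possible intermediate vertex sequences; the minimum is 3, attained along the walk 0 → 1 → 1.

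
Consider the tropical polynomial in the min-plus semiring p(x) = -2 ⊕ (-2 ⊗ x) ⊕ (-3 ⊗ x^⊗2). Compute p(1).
p(1) = -2

A tropical monomial a ⊗ x^⊗i evaluates to a + i · x. Evaluating each term at x = 1:
  Term 0 contributes -2 + 0 · 1 = -2
  Term 1 contributes -2 + 1 · 1 = -1
  Term 2 contributes -3 + 2 · 1 = -1
p(1) = ⊕ of these = min[-2, -1, -1] = -2.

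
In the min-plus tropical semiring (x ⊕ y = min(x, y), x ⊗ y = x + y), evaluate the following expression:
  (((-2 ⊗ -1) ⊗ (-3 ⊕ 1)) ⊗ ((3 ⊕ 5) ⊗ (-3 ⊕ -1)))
(((-2 ⊗ -1) ⊗ (-3 ⊕ 1)) ⊗ ((3 ⊕ 5) ⊗ (-3 ⊕ -1))) = -6

Expand innermost to outermost. Recall ⊕ takes the minimum of its arguments and ⊗ takes their sum. Working out the expression (((-2 ⊗ -1) ⊗ (-3 ⊕ 1)) ⊗ ((3 ⊕ 5) ⊗ (-3 ⊕ -1))) gives -6.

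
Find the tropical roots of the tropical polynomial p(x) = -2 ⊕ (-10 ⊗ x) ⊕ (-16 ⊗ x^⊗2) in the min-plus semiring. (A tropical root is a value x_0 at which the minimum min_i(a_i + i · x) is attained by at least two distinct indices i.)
Roots: {6, 8}

Each tropical root is a break point of the lower envelope of the lines y = a_i + i · x (there are 3 lines, with slopes 0, 1, ..., 2). Only the lines that attain the minimum somewhere contribute to roots; other lines are dominated. Here the surviving (envelope) indices are i = 2, i = 1, i = 0.
Intersections between consecutive envelope lines give the roots: for adjacent envelope indices i < j the intersection is x = (a_i − a_j) / (j − i). Reading off the sorted break points: {6, 8}.
Verification: at each break x_0, at least two indices attain the minimum of min_i(a_i + i · x_0).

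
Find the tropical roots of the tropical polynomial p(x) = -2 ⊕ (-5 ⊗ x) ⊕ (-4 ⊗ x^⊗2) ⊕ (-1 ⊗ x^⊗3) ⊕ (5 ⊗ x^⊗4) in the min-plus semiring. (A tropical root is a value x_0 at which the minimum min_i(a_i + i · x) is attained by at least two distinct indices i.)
Roots: {-6, -3, -1, 3}

Each tropical root is a break point of the lower envelope of the lines y = a_i + i · x (there are 5 lines, with slopes 0, 1, ..., 4). Only the lines that attain the minimum somewhere contribute to roots; other lines are dominated. Here the surviving (envelope) indices are i = 4, i = 3, i = 2, i = 1, i = 0.
Intersections between consecutive envelope lines give the roots: for adjacent envelope indices i < j the intersection is x = (a_i − a_j) / (j − i). Reading off the sorted break points: {-6, -3, -1, 3}.
Verification: at each break x_0, at least two indices attain the minimum of min_i(a_i + i · x_0).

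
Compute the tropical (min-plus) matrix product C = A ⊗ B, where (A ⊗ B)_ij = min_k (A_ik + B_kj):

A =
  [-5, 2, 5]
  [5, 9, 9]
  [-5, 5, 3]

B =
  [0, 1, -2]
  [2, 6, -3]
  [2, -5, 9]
A ⊗ B =
  [-5, -4, -7]
  [5, 4, 3]
  [-5, -4, -7]

Apply the min-plus product entry-by-entry:
  C[0][0] = min over k of (A[0][0] + B[0][0] = -5 + 0 = -5, A[0][1] + B[1][0] = 2 + 2 = 4, A[0][2] + B[2][0] = 5 + 2 = 7) = -5 (attained at k = 0)
  C[0][1] = min over k of (A[0][0] + B[0][1] = -5 + 1 = -4, A[0][1] + B[1][1] = 2 + 6 = 8, A[0][2] + B[2][1] = 5 + -5 = 0) = -4 (attained at k = 0)
  C[0][2] = min over k of (A[0][0] + B[0][2] = -5 + -2 = -7, A[0][1] + B[1][2] = 2 + -3 = -1, A[0][2] + B[2][2] = 5 + 9 = 14) = -7 (attained at k = 0)
  C[1][0] = min over k of (A[1][0] + B[0][0] = 5 + 0 = 5, A[1][1] + B[1][0] = 9 + 2 = 11, A[1][2] + B[2][0] = 9 + 2 = 11) = 5 (attained at k = 0)
  C[1][1] = min over k of (A[1][0] + B[0][1] = 5 + 1 = 6, A[1][1] + B[1][1] = 9 + 6 = 15, A[1][2] + B[2][1] = 9 + -5 = 4) = 4 (attained at k = 2)
  C[1][2] = min over k of (A[1][0] + B[0][2] = 5 + -2 = 3, A[1][1] + B[1][2] = 9 + -3 = 6, A[1][2] + B[2][2] = 9 + 9 = 18) = 3 (attained at k = 0)
  C[2][0] = min over k of (A[2][0] + B[0][0] = -5 + 0 = -5, A[2][1] + B[1][0] = 5 + 2 = 7, A[2][2] + B[2][0] = 3 + 2 = 5) = -5 (attained at k = 0)
  C[2][1] = min over k of (A[2][0] + B[0][1] = -5 + 1 = -4, A[2][1] + B[1][1] = 5 + 6 = 11, A[2][2] + B[2][1] = 3 + -5 = -2) = -4 (attained at k = 0)
  C[2][2] = min over k of (A[2][0] + B[0][2] = -5 + -2 = -7, A[2][1] + B[1][2] = 5 + -3 = 2, A[2][2] + B[2][2] = 3 + 9 = 12) = -7 (attained at k = 0)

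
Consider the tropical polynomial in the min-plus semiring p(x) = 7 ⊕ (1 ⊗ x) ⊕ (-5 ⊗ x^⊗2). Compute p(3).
p(3) = 1

A tropical monomial a ⊗ x^⊗i evaluates to a + i · x. Evaluating each term at x = 3:
  Term 0 contributes 7 + 0 · 3 = 7
  Term 1 contributes 1 + 1 · 3 = 4
  Term 2 contributes -5 + 2 · 3 = 1
p(3) = ⊕ of these = min[7, 4, 1] = 1.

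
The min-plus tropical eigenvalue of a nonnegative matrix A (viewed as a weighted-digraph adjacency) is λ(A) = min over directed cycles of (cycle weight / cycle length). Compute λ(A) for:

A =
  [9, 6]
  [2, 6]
λ(A) = 4

Enumerate directed cycles and compute their means (weight / length). Sample:
  cycle 0 → 0: weight = 9, length = 1, mean = 9/1 ≈ 9.000
  cycle 1 → 1: weight = 6, length = 1, mean = 6/1 ≈ 6.000
  cycle 0 → 1 → 0: weight = 8, length = 2, mean = 8/2 ≈ 4.000
  cycle 1 → 0 → 1: weight = 8, length = 2, mean = 8/2 ≈ 4.000
Minimum mean = 4.000, attained e.g. along the cycle 0 → 1 → 0 with weight 8 and length 2. So λ(A) = 8/2 = 4.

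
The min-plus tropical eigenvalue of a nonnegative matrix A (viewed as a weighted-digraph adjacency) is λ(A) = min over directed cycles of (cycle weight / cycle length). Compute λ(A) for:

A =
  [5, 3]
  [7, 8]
λ(A) = 5

Enumerate directed cycles and compute their means (weight / length). Sample:
  cycle 0 → 0: weight = 5, length = 1, mean = 5/1 ≈ 5.000
  cycle 1 → 1: weight = 8, length = 1, mean = 8/1 ≈ 8.000
  cycle 0 → 1 → 0: weight = 10, length = 2, mean = 10/2 ≈ 5.000
  cycle 1 → 0 → 1: weight = 10, length = 2, mean = 10/2 ≈ 5.000
Minimum mean = 5.000, attained e.g. along the cycle 0 → 0 with weight 5 and length 1. So λ(A) = 5/1 = 5.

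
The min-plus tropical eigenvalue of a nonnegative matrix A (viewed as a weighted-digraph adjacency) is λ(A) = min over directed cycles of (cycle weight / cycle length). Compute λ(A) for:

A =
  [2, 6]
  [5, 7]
λ(A) = 2

Enumerate directed cycles and compute their means (weight / length). Sample:
  cycle 0 → 0: weight = 2, length = 1, mean = 2/1 ≈ 2.000
  cycle 1 → 1: weight = 7, length = 1, mean = 7/1 ≈ 7.000
  cycle 0 → 1 → 0: weight = 11, length = 2, mean = 11/2 ≈ 5.500
  cycle 1 → 0 → 1: weight = 11, length = 2, mean = 11/2 ≈ 5.500
Minimum mean = 2.000, attained e.g. along the cycle 0 → 0 with weight 2 and length 1. So λ(A) = 2/1 = 2.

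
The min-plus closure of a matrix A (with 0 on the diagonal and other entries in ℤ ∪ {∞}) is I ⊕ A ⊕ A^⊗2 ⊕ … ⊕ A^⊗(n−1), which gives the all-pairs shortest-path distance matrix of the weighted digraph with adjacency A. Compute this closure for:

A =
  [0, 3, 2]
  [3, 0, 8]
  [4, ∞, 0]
Closure =
  [0, 3, 2]
  [3, 0, 5]
  [4, 7, 0]

This is the Floyd-Warshall all-pairs shortest-path computation. For each intermediate vertex k = 0, 1, …, 2, update dist[i][j] ← min(dist[i][j], dist[i][k] + dist[k][j]). The final matrix gives, for each (i, j), the minimum total weight of any directed path from i to j (possibly empty when i = j).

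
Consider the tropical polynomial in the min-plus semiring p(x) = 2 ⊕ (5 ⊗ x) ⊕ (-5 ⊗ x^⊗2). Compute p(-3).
p(-3) = -11

A tropical monomial a ⊗ x^⊗i evaluates to a + i · x. Evaluating each term at x = -3:
  Term 0 contributes 2 + 0 · -3 = 2
  Term 1 contributes 5 + 1 · -3 = 2
  Term 2 contributes -5 + 2 · -3 = -11
p(-3) = ⊕ of these = min[2, 2, -11] = -11.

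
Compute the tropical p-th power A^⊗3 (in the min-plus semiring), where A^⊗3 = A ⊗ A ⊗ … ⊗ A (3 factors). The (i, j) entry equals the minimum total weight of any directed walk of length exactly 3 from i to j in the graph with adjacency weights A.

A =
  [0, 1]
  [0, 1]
A^⊗3 =
  [0, 1]
  [0, 1]

Each entry (A^⊗3)_ij equals the minimum over all length-3 walks i = v_0 → v_1 → … → v_3 = j of Σ_t A[v_t][v_{t+1}]. For example, for (i, j) = (0, 1) we minimise over 4 possible intermediate vertex sequences; the minimum is 1, attained along the walk 0 → 0 → 0 → 1.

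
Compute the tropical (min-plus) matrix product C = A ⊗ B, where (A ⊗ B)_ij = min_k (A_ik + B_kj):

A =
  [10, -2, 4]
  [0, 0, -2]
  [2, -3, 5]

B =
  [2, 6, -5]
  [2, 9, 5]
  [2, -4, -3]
A ⊗ B =
  [0, 0, 1]
  [0, -6, -5]
  [-1, 1, -3]

Apply the min-plus product entry-by-entry:
  C[0][0] = min over k of (A[0][0] + B[0][0] = 10 + 2 = 12, A[0][1] + B[1][0] = -2 + 2 = 0, A[0][2] + B[2][0] = 4 + 2 = 6) = 0 (attained at k = 1)
  C[0][1] = min over k of (A[0][0] + B[0][1] = 10 + 6 = 16, A[0][1] + B[1][1] = -2 + 9 = 7, A[0][2] + B[2][1] = 4 + -4 = 0) = 0 (attained at k = 2)
  C[0][2] = min over k of (A[0][0] + B[0][2] = 10 + -5 = 5, A[0][1] + B[1][2] = -2 + 5 = 3, A[0][2] + B[2][2] = 4 + -3 = 1) = 1 (attained at k = 2)
  C[1][0] = min over k of (A[1][0] + B[0][0] = 0 + 2 = 2, A[1][1] + B[1][0] = 0 + 2 = 2, A[1][2] + B[2][0] = -2 + 2 = 0) = 0 (attained at k = 2)
  C[1][1] = min over k of (A[1][0] + B[0][1] = 0 + 6 = 6, A[1][1] + B[1][1] = 0 + 9 = 9, A[1][2] + B[2][1] = -2 + -4 = -6) = -6 (attained at k = 2)
  C[1][2] = min over k of (A[1][0] + B[0][2] = 0 + -5 = -5, A[1][1] + B[1][2] = 0 + 5 = 5, A[1][2] + B[2][2] = -2 + -3 = -5) = -5 (attained at k = 0)
  C[2][0] = min over k of (A[2][0] + B[0][0] = 2 + 2 = 4, A[2][1] + B[1][0] = -3 + 2 = -1, A[2][2] + B[2][0] = 5 + 2 = 7) = -1 (attained at k = 1)
  C[2][1] = min over k of (A[2][0] + B[0][1] = 2 + 6 = 8, A[2][1] + B[1][1] = -3 + 9 = 6, A[2][2] + B[2][1] = 5 + -4 = 1) = 1 (attained at k = 2)
  C[2][2] = min over k of (A[2][0] + B[0][2] = 2 + -5 = -3, A[2][1] + B[1][2] = -3 + 5 = 2, A[2][2] + B[2][2] = 5 + -3 = 2) = -3 (attained at k = 0)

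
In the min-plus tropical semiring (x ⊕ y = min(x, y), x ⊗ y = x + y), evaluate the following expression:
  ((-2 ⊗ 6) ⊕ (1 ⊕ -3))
((-2 ⊗ 6) ⊕ (1 ⊕ -3)) = -3

Expand innermost to outermost. Recall ⊕ takes the minimum of its arguments and ⊗ takes their sum. Working out the expression ((-2 ⊗ 6) ⊕ (1 ⊕ -3)) gives -3.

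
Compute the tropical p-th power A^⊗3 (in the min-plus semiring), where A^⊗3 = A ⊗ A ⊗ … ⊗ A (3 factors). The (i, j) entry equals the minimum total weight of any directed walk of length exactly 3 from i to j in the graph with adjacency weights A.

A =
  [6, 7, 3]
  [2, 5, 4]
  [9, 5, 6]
A^⊗3 =
  [10, 13, 12]
  [11, 10, 10]
  [12, 14, 10]

Each entry (A^⊗3)_ij equals the minimum over all length-3 walks i = v_0 → v_1 → … → v_3 = j of Σ_t A[v_t][v_{t+1}]. For example, for (i, j) = (0, 2) we minimise over 9 possible intermediate vertex sequences; the minimum is 12, attained along the walk 0 → 1 → 0 → 2.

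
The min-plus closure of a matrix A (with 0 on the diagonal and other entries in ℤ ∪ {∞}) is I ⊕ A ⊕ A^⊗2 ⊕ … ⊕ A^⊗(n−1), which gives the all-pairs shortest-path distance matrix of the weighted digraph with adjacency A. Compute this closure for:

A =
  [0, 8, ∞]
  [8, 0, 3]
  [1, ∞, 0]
Closure =
  [0, 8, 11]
  [4, 0, 3]
  [1, 9, 0]

This is the Floyd-Warshall all-pairs shortest-path computation. For each intermediate vertex k = 0, 1, …, 2, update dist[i][j] ← min(dist[i][j], dist[i][k] + dist[k][j]). The final matrix gives, for each (i, j), the minimum total weight of any directed path from i to j (possibly empty when i = j).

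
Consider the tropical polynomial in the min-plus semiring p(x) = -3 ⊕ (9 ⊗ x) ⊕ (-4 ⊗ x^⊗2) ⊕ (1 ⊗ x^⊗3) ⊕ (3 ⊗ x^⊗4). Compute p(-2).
p(-2) = -8

A tropical monomial a ⊗ x^⊗i evaluates to a + i · x. Evaluating each term at x = -2:
  Term 0 contributes -3 + 0 · -2 = -3
  Term 1 contributes 9 + 1 · -2 = 7
  Term 2 contributes -4 + 2 · -2 = -8
  Term 3 contributes 1 + 3 · -2 = -5
  Term 4 contributes 3 + 4 · -2 = -5
p(-2) = ⊕ of these = min[-3, 7, -8, -5, -5] = -8.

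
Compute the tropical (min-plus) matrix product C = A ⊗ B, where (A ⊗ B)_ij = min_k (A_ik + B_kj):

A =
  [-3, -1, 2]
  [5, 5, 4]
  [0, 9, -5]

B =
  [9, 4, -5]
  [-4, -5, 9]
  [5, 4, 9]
A ⊗ B =
  [-5, -6, -8]
  [1, 0, 0]
  [0, -1, -5]

Apply the min-plus product entry-by-entry:
  C[0][0] = min over k of (A[0][0] + B[0][0] = -3 + 9 = 6, A[0][1] + B[1][0] = -1 + -4 = -5, A[0][2] + B[2][0] = 2 + 5 = 7) = -5 (attained at k = 1)
  C[0][1] = min over k of (A[0][0] + B[0][1] = -3 + 4 = 1, A[0][1] + B[1][1] = -1 + -5 = -6, A[0][2] + B[2][1] = 2 + 4 = 6) = -6 (attained at k = 1)
  C[0][2] = min over k of (A[0][0] + B[0][2] = -3 + -5 = -8, A[0][1] + B[1][2] = -1 + 9 = 8, A[0][2] + B[2][2] = 2 + 9 = 11) = -8 (attained at k = 0)
  C[1][0] = min over k of (A[1][0] + B[0][0] = 5 + 9 = 14, A[1][1] + B[1][0] = 5 + -4 = 1, A[1][2] + B[2][0] = 4 + 5 = 9) = 1 (attained at k = 1)
  C[1][1] = min over k of (A[1][0] + B[0][1] = 5 + 4 = 9, A[1][1] + B[1][1] = 5 + -5 = 0, A[1][2] + B[2][1] = 4 + 4 = 8) = 0 (attained at k = 1)
  C[1][2] = min over k of (A[1][0] + B[0][2] = 5 + -5 = 0, A[1][1] + B[1][2] = 5 + 9 = 14, A[1][2] + B[2][2] = 4 + 9 = 13) = 0 (attained at k = 0)
  C[2][0] = min over k of (A[2][0] + B[0][0] = 0 + 9 = 9, A[2][1] + B[1][0] = 9 + -4 = 5, A[2][2] + B[2][0] = -5 + 5 = 0) = 0 (attained at k = 2)
  C[2][1] = min over k of (A[2][0] + B[0][1] = 0 + 4 = 4, A[2][1] + B[1][1] = 9 + -5 = 4, A[2][2] + B[2][1] = -5 + 4 = -1) = -1 (attained at k = 2)
  C[2][2] = min over k of (A[2][0] + B[0][2] = 0 + -5 = -5, A[2][1] + B[1][2] = 9 + 9 = 18, A[2][2] + B[2][2] = -5 + 9 = 4) = -5 (attained at k = 0)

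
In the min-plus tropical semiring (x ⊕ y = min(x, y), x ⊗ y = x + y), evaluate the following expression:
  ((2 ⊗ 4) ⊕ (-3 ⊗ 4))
((2 ⊗ 4) ⊕ (-3 ⊗ 4)) = 1

Expand innermost to outermost. Recall ⊕ takes the minimum of its arguments and ⊗ takes their sum. Working out the expression ((2 ⊗ 4) ⊕ (-3 ⊗ 4)) gives 1.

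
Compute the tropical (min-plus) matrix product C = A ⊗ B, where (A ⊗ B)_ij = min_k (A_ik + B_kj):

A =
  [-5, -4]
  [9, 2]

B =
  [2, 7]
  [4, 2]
A ⊗ B =
  [-3, -2]
  [6, 4]

Apply the min-plus product entry-by-entry:
  C[0][0] = min over k of (A[0][0] + B[0][0] = -5 + 2 = -3, A[0][1] + B[1][0] = -4 + 4 = 0) = -3 (attained at k = 0)
  C[0][1] = min over k of (A[0][0] + B[0][1] = -5 + 7 = 2, A[0][1] + B[1][1] = -4 + 2 = -2) = -2 (attained at k = 1)
  C[1][0] = min over k of (A[1][0] + B[0][0] = 9 + 2 = 11, A[1][1] + B[1][0] = 2 + 4 = 6) = 6 (attained at k = 1)
  C[1][1] = min over k of (A[1][0] + B[0][1] = 9 + 7 = 16, A[1][1] + B[1][1] = 2 + 2 = 4) = 4 (attained at k = 1)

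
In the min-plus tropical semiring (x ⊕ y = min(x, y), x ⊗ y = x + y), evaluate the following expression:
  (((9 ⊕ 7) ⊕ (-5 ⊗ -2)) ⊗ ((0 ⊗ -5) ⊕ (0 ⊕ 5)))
(((9 ⊕ 7) ⊕ (-5 ⊗ -2)) ⊗ ((0 ⊗ -5) ⊕ (0 ⊕ 5))) = -12

Expand innermost to outermost. Recall ⊕ takes the minimum of its arguments and ⊗ takes their sum. Working out the expression (((9 ⊕ 7) ⊕ (-5 ⊗ -2)) ⊗ ((0 ⊗ -5) ⊕ (0 ⊕ 5))) gives -12.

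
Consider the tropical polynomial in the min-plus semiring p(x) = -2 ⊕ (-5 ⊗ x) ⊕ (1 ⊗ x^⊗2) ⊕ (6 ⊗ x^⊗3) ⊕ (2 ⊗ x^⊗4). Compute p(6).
p(6) = -2

A tropical monomial a ⊗ x^⊗i evaluates to a + i · x. Evaluating each term at x = 6:
  Term 0 contributes -2 + 0 · 6 = -2
  Term 1 contributes -5 + 1 · 6 = 1
  Term 2 contributes 1 + 2 · 6 = 13
  Term 3 contributes 6 + 3 · 6 = 24
  Term 4 contributes 2 + 4 · 6 = 26
p(6) = ⊕ of these = min[-2, 1, 13, 24, 26] = -2.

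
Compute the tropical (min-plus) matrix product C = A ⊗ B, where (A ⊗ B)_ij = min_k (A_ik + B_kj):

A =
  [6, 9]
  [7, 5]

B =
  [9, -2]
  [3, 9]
A ⊗ B =
  [12, 4]
  [8, 5]

Apply the min-plus product entry-by-entry:
  C[0][0] = min over k of (A[0][0] + B[0][0] = 6 + 9 = 15, A[0][1] + B[1][0] = 9 + 3 = 12) = 12 (attained at k = 1)
  C[0][1] = min over k of (A[0][0] + B[0][1] = 6 + -2 = 4, A[0][1] + B[1][1] = 9 + 9 = 18) = 4 (attained at k = 0)
  C[1][0] = min over k of (A[1][0] + B[0][0] = 7 + 9 = 16, A[1][1] + B[1][0] = 5 + 3 = 8) = 8 (attained at k = 1)
  C[1][1] = min over k of (A[1][0] + B[0][1] = 7 + -2 = 5, A[1][1] + B[1][1] = 5 + 9 = 14) = 5 (attained at k = 0)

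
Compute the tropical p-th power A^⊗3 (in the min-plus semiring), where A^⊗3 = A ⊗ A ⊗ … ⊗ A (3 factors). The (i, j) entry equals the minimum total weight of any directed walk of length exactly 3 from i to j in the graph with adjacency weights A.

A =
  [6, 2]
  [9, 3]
A^⊗3 =
  [14, 8]
  [15, 9]

Each entry (A^⊗3)_ij equals the minimum over all length-3 walks i = v_0 → v_1 → … → v_3 = j of Σ_t A[v_t][v_{t+1}]. For example, for (i, j) = (0, 1) we minimise over 4 possible intermediate vertex sequences; the minimum is 8, attained along the walk 0 → 1 → 1 → 1.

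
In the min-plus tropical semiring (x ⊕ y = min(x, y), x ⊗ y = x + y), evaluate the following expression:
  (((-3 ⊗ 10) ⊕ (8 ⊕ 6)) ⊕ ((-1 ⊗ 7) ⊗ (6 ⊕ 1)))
(((-3 ⊗ 10) ⊕ (8 ⊕ 6)) ⊕ ((-1 ⊗ 7) ⊗ (6 ⊕ 1))) = 6

Expand innermost to outermost. Recall ⊕ takes the minimum of its arguments and ⊗ takes their sum. Working out the expression (((-3 ⊗ 10) ⊕ (8 ⊕ 6)) ⊕ ((-1 ⊗ 7) ⊗ (6 ⊕ 1))) gives 6.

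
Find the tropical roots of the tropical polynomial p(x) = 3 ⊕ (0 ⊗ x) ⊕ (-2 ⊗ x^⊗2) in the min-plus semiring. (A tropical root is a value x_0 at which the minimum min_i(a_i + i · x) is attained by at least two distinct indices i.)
Roots: {2, 3}

Each tropical root is a break point of the lower envelope of the lines y = a_i + i · x (there are 3 lines, with slopes 0, 1, ..., 2). Only the lines that attain the minimum somewhere contribute to roots; other lines are dominated. Here the surviving (envelope) indices are i = 2, i = 1, i = 0.
Intersections between consecutive envelope lines give the roots: for adjacent envelope indices i < j the intersection is x = (a_i − a_j) / (j − i). Reading off the sorted break points: {2, 3}.
Verification: at each break x_0, at least two indices attain the minimum of min_i(a_i + i · x_0).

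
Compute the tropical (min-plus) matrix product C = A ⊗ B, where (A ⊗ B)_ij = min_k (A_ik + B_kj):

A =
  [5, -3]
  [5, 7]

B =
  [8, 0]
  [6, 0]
A ⊗ B =
  [3, -3]
  [13, 5]

Apply the min-plus product entry-by-entry:
  C[0][0] = min over k of (A[0][0] + B[0][0] = 5 + 8 = 13, A[0][1] + B[1][0] = -3 + 6 = 3) = 3 (attained at k = 1)
  C[0][1] = min over k of (A[0][0] + B[0][1] = 5 + 0 = 5, A[0][1] + B[1][1] = -3 + 0 = -3) = -3 (attained at k = 1)
  C[1][0] = min over k of (A[1][0] + B[0][0] = 5 + 8 = 13, A[1][1] + B[1][0] = 7 + 6 = 13) = 13 (attained at k = 0)
  C[1][1] = min over k of (A[1][0] + B[0][1] = 5 + 0 = 5, A[1][1] + B[1][1] = 7 + 0 = 7) = 5 (attained at k = 0)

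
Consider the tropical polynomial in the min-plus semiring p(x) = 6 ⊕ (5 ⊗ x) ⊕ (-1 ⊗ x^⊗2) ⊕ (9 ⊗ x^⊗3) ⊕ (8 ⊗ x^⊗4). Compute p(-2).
p(-2) = -5

A tropical monomial a ⊗ x^⊗i evaluates to a + i · x. Evaluating each term at x = -2:
  Term 0 contributes 6 + 0 · -2 = 6
  Term 1 contributes 5 + 1 · -2 = 3
  Term 2 contributes -1 + 2 · -2 = -5
  Term 3 contributes 9 + 3 · -2 = 3
  Term 4 contributes 8 + 4 · -2 = 0
p(-2) = ⊕ of these = min[6, 3, -5, 3, 0] = -5.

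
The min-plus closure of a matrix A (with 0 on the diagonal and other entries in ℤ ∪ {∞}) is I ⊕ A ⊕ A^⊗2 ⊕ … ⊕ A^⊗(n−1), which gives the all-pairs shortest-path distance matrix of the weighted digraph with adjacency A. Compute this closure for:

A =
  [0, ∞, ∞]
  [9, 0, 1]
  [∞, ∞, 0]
Closure =
  [0, ∞, ∞]
  [9, 0, 1]
  [∞, ∞, 0]

This is the Floyd-Warshall all-pairs shortest-path computation. For each intermediate vertex k = 0, 1, …, 2, update dist[i][j] ← min(dist[i][j], dist[i][k] + dist[k][j]). The final matrix gives, for each (i, j), the minimum total weight of any directed path from i to j (possibly empty when i = j).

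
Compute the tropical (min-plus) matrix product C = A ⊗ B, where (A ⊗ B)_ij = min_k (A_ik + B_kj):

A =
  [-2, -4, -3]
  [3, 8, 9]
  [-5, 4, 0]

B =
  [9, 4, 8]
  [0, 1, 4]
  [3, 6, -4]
A ⊗ B =
  [-4, -3, -7]
  [8, 7, 5]
  [3, -1, -4]

Apply the min-plus product entry-by-entry:
  C[0][0] = min over k of (A[0][0] + B[0][0] = -2 + 9 = 7, A[0][1] + B[1][0] = -4 + 0 = -4, A[0][2] + B[2][0] = -3 + 3 = 0) = -4 (attained at k = 1)
  C[0][1] = min over k of (A[0][0] + B[0][1] = -2 + 4 = 2, A[0][1] + B[1][1] = -4 + 1 = -3, A[0][2] + B[2][1] = -3 + 6 = 3) = -3 (attained at k = 1)
  C[0][2] = min over k of (A[0][0] + B[0][2] = -2 + 8 = 6, A[0][1] + B[1][2] = -4 + 4 = 0, A[0][2] + B[2][2] = -3 + -4 = -7) = -7 (attained at k = 2)
  C[1][0] = min over k of (A[1][0] + B[0][0] = 3 + 9 = 12, A[1][1] + B[1][0] = 8 + 0 = 8, A[1][2] + B[2][0] = 9 + 3 = 12) = 8 (attained at k = 1)
  C[1][1] = min over k of (A[1][0] + B[0][1] = 3 + 4 = 7, A[1][1] + B[1][1] = 8 + 1 = 9, A[1][2] + B[2][1] = 9 + 6 = 15) = 7 (attained at k = 0)
  C[1][2] = min over k of (A[1][0] + B[0][2] = 3 + 8 = 11, A[1][1] + B[1][2] = 8 + 4 = 12, A[1][2] + B[2][2] = 9 + -4 = 5) = 5 (attained at k = 2)
  C[2][0] = min over k of (A[2][0] + B[0][0] = -5 + 9 = 4, A[2][1] + B[1][0] = 4 + 0 = 4, A[2][2] + B[2][0] = 0 + 3 = 3) = 3 (attained at k = 2)
  C[2][1] = min over k of (A[2][0] + B[0][1] = -5 + 4 = -1, A[2][1] + B[1][1] = 4 + 1 = 5, A[2][2] + B[2][1] = 0 + 6 = 6) = -1 (attained at k = 0)
  C[2][2] = min over k of (A[2][0] + B[0][2] = -5 + 8 = 3, A[2][1] + B[1][2] = 4 + 4 = 8, A[2][2] + B[2][2] = 0 + -4 = -4) = -4 (attained at k = 2)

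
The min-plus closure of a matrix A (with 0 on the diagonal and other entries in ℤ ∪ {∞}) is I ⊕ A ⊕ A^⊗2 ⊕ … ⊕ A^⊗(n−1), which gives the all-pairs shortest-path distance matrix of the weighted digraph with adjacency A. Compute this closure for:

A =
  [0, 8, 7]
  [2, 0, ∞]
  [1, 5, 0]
Closure =
  [0, 8, 7]
  [2, 0, 9]
  [1, 5, 0]

This is the Floyd-Warshall all-pairs shortest-path computation. For each intermediate vertex k = 0, 1, …, 2, update dist[i][j] ← min(dist[i][j], dist[i][k] + dist[k][j]). The final matrix gives, for each (i, j), the minimum total weight of any directed path from i to j (possibly empty when i = j).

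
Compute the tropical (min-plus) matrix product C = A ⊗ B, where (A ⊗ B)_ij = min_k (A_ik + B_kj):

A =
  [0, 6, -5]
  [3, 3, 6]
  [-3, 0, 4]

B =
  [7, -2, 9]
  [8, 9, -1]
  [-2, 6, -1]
A ⊗ B =
  [-7, -2, -6]
  [4, 1, 2]
  [2, -5, -1]

Apply the min-plus product entry-by-entry:
  C[0][0] = min over k of (A[0][0] + B[0][0] = 0 + 7 = 7, A[0][1] + B[1][0] = 6 + 8 = 14, A[0][2] + B[2][0] = -5 + -2 = -7) = -7 (attained at k = 2)
  C[0][1] = min over k of (A[0][0] + B[0][1] = 0 + -2 = -2, A[0][1] + B[1][1] = 6 + 9 = 15, A[0][2] + B[2][1] = -5 + 6 = 1) = -2 (attained at k = 0)
  C[0][2] = min over k of (A[0][0] + B[0][2] = 0 + 9 = 9, A[0][1] + B[1][2] = 6 + -1 = 5, A[0][2] + B[2][2] = -5 + -1 = -6) = -6 (attained at k = 2)
  C[1][0] = min over k of (A[1][0] + B[0][0] = 3 + 7 = 10, A[1][1] + B[1][0] = 3 + 8 = 11, A[1][2] + B[2][0] = 6 + -2 = 4) = 4 (attained at k = 2)
  C[1][1] = min over k of (A[1][0] + B[0][1] = 3 + -2 = 1, A[1][1] + B[1][1] = 3 + 9 = 12, A[1][2] + B[2][1] = 6 + 6 = 12) = 1 (attained at k = 0)
  C[1][2] = min over k of (A[1][0] + B[0][2] = 3 + 9 = 12, A[1][1] + B[1][2] = 3 + -1 = 2, A[1][2] + B[2][2] = 6 + -1 = 5) = 2 (attained at k = 1)
  C[2][0] = min over k of (A[2][0] + B[0][0] = -3 + 7 = 4, A[2][1] + B[1][0] = 0 + 8 = 8, A[2][2] + B[2][0] = 4 + -2 = 2) = 2 (attained at k = 2)
  C[2][1] = min over k of (A[2][0] + B[0][1] = -3 + -2 = -5, A[2][1] + B[1][1] = 0 + 9 = 9, A[2][2] + B[2][1] = 4 + 6 = 10) = -5 (attained at k = 0)
  C[2][2] = min over k of (A[2][0] + B[0][2] = -3 + 9 = 6, A[2][1] + B[1][2] = 0 + -1 = -1, A[2][2] + B[2][2] = 4 + -1 = 3) = -1 (attained at k = 1)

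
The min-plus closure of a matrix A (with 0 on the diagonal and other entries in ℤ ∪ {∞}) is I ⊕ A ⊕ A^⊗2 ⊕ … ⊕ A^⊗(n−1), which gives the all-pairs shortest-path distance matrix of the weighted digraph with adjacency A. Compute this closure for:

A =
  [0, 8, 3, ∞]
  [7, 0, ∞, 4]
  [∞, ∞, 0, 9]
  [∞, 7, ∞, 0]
Closure =
  [0, 8, 3, 12]
  [7, 0, 10, 4]
  [23, 16, 0, 9]
  [14, 7, 17, 0]

This is the Floyd-Warshall all-pairs shortest-path computation. For each intermediate vertex k = 0, 1, …, 3, update dist[i][j] ← min(dist[i][j], dist[i][k] + dist[k][j]). The final matrix gives, for each (i, j), the minimum total weight of any directed path from i to j (possibly empty when i = j).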